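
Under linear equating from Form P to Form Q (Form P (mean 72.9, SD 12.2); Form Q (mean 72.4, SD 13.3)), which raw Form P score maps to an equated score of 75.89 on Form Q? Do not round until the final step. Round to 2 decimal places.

Invert y = (SD_Y/SD_X)(x − M_X) + M_Y:
x = (SD_X/SD_Y)(y − M_Y) + M_X = (12.2/13.3)(75.89 − 72.4) + 72.9
x = 0.917293 × 3.490 + 72.9 = 76.10

76.10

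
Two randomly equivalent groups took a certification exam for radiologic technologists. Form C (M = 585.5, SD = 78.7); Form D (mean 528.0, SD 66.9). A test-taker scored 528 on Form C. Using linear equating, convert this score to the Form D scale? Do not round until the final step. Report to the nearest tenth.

Linear equating: y = (SD_Y/SD_X)(x − M_X) + M_Y
y = (66.9/78.7)(528 − 585.5) + 528.0
y = 0.850064 × -57.5 + 528.0 = -48.8787 + 528.0 = 479.1

479.1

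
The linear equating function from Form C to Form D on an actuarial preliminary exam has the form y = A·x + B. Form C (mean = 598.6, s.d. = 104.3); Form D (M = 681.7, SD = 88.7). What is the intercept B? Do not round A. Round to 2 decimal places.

A = SD_Y / SD_X = 88.7 / 104.3 = 0.850431
B = M_Y − A·M_X = 681.7 − 0.850431 × 598.6 = 172.63

172.63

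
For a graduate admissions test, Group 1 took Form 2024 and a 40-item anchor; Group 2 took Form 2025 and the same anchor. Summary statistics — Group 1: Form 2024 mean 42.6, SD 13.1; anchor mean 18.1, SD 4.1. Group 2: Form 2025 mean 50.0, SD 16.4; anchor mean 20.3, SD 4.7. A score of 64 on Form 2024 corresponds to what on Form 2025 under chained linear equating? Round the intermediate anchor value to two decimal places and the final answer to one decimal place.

Form 2024 → anchor (Group 1): v = (4.1/13.1)(64 − 42.6) + 18.1 = 24.80
anchor → Form 2025 (Group 2): y = (16.4/4.7)(24.80 − 20.3) + 50.0 = 65.7

65.7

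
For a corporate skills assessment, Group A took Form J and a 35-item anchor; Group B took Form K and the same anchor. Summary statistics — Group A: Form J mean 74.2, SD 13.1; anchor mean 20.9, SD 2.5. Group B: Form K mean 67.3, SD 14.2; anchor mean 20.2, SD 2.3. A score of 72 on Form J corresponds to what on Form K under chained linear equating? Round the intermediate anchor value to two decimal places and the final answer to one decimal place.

69.0

Form J → anchor (Group A): v = (2.5/13.1)(72 − 74.2) + 20.9 = 20.48
anchor → Form K (Group B): y = (14.2/2.3)(20.48 − 20.2) + 67.3 = 69.0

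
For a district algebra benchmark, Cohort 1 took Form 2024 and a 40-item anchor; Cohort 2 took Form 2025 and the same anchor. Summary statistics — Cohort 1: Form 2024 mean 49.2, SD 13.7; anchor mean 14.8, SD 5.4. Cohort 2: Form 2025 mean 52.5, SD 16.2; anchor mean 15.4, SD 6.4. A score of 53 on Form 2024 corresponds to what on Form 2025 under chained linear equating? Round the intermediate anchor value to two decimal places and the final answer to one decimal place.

Form 2024 → anchor (Cohort 1): v = (5.4/13.7)(53 − 49.2) + 14.8 = 16.30
anchor → Form 2025 (Cohort 2): y = (16.2/6.4)(16.30 − 15.4) + 52.5 = 54.8

54.8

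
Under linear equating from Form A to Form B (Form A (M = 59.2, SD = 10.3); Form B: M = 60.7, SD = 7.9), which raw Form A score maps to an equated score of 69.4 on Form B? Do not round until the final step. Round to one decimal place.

70.5

Invert y = (SD_Y/SD_X)(x − M_X) + M_Y:
x = (SD_X/SD_Y)(y − M_Y) + M_X = (10.3/7.9)(69.4 − 60.7) + 59.2
x = 1.303797 × 8.700 + 59.2 = 70.5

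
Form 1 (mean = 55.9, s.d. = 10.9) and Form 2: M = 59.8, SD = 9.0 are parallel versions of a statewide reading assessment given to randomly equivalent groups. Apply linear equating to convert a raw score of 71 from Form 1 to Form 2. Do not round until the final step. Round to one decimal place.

72.3

Linear equating: y = (SD_Y/SD_X)(x − M_X) + M_Y
y = (9.0/10.9)(71 − 55.9) + 59.8
y = 0.825688 × 15.1 + 59.8 = 12.4679 + 59.8 = 72.3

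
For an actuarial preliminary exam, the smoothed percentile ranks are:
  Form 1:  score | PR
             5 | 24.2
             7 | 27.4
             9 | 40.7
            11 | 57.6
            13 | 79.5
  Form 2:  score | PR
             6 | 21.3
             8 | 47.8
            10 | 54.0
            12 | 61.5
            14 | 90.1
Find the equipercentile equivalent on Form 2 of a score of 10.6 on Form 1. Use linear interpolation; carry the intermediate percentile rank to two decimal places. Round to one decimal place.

PR of 10.6 on Form 1: 40.7 + (10.6 − 9)/(11 − 9) × (57.6 − 40.7) = 54.22
On Form 2, PR 54.22 falls between score 10 (PR 54.0) and 12 (PR 61.5).
Interpolate: 10 + (54.22 − 54.0)/(61.5 − 54.0) × (12 − 10) = 10.1

10.1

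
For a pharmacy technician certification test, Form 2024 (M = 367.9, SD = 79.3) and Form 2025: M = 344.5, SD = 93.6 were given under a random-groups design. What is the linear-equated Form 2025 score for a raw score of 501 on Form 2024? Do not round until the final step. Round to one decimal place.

501.6

Linear equating: y = (SD_Y/SD_X)(x − M_X) + M_Y
y = (93.6/79.3)(501 − 367.9) + 344.5
y = 1.180328 × 133.1 + 344.5 = 157.1016 + 344.5 = 501.6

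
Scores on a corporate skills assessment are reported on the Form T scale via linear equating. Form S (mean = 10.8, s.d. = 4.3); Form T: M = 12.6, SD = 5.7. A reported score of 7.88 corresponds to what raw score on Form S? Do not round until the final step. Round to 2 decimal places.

7.24

Invert y = (SD_Y/SD_X)(x − M_X) + M_Y:
x = (SD_X/SD_Y)(y − M_Y) + M_X = (4.3/5.7)(7.88 − 12.6) + 10.8
x = 0.754386 × -4.720 + 10.8 = 7.24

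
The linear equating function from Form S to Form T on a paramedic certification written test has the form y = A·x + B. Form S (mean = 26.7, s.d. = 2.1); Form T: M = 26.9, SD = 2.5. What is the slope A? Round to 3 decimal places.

A = SD_Y / SD_X = 2.5 / 2.1 = 1.190

1.190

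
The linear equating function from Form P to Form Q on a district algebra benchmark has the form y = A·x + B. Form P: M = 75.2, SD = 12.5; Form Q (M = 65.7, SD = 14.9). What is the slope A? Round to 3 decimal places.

A = SD_Y / SD_X = 14.9 / 12.5 = 1.192

1.192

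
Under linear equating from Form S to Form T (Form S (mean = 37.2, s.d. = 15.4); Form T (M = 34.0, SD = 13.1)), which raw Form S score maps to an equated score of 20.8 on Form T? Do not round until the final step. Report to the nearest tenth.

21.7

Invert y = (SD_Y/SD_X)(x − M_X) + M_Y:
x = (SD_X/SD_Y)(y − M_Y) + M_X = (15.4/13.1)(20.8 − 34.0) + 37.2
x = 1.175573 × -13.200 + 37.2 = 21.7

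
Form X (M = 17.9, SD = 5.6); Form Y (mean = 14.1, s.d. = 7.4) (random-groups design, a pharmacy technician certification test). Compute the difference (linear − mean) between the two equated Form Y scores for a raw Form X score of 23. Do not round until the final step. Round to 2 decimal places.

1.64

Mean-equated: 23 + (14.1 − 17.9) = 19.20
Linear-equated: (7.4/5.6)(23 − 17.9) + 14.1 = 20.839
Difference = 20.839 − 19.20 = 1.64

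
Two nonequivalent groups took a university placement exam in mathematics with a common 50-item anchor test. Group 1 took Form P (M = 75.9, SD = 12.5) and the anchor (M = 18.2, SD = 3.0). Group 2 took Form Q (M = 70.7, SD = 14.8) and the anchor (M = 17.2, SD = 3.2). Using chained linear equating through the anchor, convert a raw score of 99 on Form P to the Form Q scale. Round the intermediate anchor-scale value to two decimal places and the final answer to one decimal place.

100.9

Form P → anchor (Group 1): v = (3.0/12.5)(99 − 75.9) + 18.2 = 23.74
anchor → Form Q (Group 2): y = (14.8/3.2)(23.74 − 17.2) + 70.7 = 100.9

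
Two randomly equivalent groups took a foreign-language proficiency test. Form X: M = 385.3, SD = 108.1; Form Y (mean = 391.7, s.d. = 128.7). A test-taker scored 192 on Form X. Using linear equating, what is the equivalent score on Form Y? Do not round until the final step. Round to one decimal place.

161.6

Linear equating: y = (SD_Y/SD_X)(x − M_X) + M_Y
y = (128.7/108.1)(192 − 385.3) + 391.7
y = 1.190564 × -193.3 + 391.7 = -230.1361 + 391.7 = 161.6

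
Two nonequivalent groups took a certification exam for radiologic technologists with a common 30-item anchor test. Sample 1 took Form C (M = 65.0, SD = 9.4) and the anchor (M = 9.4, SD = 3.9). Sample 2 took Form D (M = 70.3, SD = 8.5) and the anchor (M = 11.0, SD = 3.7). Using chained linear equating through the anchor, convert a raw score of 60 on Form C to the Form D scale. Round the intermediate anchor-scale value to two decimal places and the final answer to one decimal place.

Form C → anchor (Sample 1): v = (3.9/9.4)(60 − 65.0) + 9.4 = 7.33
anchor → Form D (Sample 2): y = (8.5/3.7)(7.33 − 11.0) + 70.3 = 61.9

61.9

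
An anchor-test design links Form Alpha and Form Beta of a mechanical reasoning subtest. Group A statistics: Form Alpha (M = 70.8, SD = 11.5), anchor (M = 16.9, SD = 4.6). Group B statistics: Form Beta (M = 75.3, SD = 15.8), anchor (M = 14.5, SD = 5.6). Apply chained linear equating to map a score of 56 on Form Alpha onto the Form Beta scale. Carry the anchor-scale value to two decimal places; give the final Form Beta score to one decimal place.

65.4

Form Alpha → anchor (Group A): v = (4.6/11.5)(56 − 70.8) + 16.9 = 10.98
anchor → Form Beta (Group B): y = (15.8/5.6)(10.98 − 14.5) + 75.3 = 65.4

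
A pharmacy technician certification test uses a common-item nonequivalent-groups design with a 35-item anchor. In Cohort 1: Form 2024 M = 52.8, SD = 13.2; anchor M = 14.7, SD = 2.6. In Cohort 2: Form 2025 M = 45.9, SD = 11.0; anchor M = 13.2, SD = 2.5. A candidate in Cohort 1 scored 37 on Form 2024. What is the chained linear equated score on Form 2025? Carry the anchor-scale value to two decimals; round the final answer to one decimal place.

Form 2024 → anchor (Cohort 1): v = (2.6/13.2)(37 − 52.8) + 14.7 = 11.59
anchor → Form 2025 (Cohort 2): y = (11.0/2.5)(11.59 − 13.2) + 45.9 = 38.8

38.8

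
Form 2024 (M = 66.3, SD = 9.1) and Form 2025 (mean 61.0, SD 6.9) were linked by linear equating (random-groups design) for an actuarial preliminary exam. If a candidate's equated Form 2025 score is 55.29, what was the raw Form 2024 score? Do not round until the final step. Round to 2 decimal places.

58.77

Invert y = (SD_Y/SD_X)(x − M_X) + M_Y:
x = (SD_X/SD_Y)(y − M_Y) + M_X = (9.1/6.9)(55.29 − 61.0) + 66.3
x = 1.318841 × -5.710 + 66.3 = 58.77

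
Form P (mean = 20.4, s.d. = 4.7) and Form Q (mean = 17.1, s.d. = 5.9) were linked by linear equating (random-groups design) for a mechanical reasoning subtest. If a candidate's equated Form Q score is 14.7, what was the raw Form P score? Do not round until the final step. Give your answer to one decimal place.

Invert y = (SD_Y/SD_X)(x − M_X) + M_Y:
x = (SD_X/SD_Y)(y − M_Y) + M_X = (4.7/5.9)(14.7 − 17.1) + 20.4
x = 0.796610 × -2.400 + 20.4 = 18.5

18.5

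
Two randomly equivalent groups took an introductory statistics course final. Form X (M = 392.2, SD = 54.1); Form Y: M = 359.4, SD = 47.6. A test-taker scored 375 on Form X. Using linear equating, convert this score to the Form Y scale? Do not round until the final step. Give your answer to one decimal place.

344.3

Linear equating: y = (SD_Y/SD_X)(x − M_X) + M_Y
y = (47.6/54.1)(375 − 392.2) + 359.4
y = 0.879852 × -17.2 + 359.4 = -15.1335 + 359.4 = 344.3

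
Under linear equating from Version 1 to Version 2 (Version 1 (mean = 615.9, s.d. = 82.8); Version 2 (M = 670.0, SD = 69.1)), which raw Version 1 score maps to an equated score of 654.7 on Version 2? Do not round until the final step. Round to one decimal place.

Invert y = (SD_Y/SD_X)(x − M_X) + M_Y:
x = (SD_X/SD_Y)(y − M_Y) + M_X = (82.8/69.1)(654.7 − 670.0) + 615.9
x = 1.198263 × -15.300 + 615.9 = 597.6

597.6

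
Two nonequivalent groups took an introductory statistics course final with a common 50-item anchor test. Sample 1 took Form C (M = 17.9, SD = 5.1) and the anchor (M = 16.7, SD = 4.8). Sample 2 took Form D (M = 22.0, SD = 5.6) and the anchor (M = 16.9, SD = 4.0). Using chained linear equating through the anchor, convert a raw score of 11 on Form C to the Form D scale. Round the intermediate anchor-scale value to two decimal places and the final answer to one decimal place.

12.6

Form C → anchor (Sample 1): v = (4.8/5.1)(11 − 17.9) + 16.7 = 10.21
anchor → Form D (Sample 2): y = (5.6/4.0)(10.21 − 16.9) + 22.0 = 12.6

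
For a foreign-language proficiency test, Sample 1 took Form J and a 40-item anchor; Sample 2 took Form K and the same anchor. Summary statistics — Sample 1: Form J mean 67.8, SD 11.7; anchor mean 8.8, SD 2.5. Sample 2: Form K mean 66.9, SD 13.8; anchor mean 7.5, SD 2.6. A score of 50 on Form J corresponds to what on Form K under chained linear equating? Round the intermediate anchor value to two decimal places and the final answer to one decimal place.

Form J → anchor (Sample 1): v = (2.5/11.7)(50 − 67.8) + 8.8 = 5.00
anchor → Form K (Sample 2): y = (13.8/2.6)(5.00 − 7.5) + 66.9 = 53.6

53.6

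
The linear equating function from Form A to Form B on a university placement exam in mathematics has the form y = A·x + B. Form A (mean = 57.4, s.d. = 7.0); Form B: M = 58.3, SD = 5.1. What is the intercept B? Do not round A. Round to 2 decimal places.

A = SD_Y / SD_X = 5.1 / 7.0 = 0.728571
B = M_Y − A·M_X = 58.3 − 0.728571 × 57.4 = 16.48

16.48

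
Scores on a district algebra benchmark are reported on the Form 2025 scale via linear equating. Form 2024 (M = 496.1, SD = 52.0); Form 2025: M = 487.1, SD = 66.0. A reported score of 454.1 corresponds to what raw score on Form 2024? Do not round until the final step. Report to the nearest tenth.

Invert y = (SD_Y/SD_X)(x − M_X) + M_Y:
x = (SD_X/SD_Y)(y − M_Y) + M_X = (52.0/66.0)(454.1 − 487.1) + 496.1
x = 0.787879 × -33.000 + 496.1 = 470.1

470.1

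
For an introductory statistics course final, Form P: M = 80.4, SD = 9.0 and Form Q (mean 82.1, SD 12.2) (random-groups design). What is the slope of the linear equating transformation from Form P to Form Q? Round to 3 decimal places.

A = SD_Y / SD_X = 12.2 / 9.0 = 1.356

1.356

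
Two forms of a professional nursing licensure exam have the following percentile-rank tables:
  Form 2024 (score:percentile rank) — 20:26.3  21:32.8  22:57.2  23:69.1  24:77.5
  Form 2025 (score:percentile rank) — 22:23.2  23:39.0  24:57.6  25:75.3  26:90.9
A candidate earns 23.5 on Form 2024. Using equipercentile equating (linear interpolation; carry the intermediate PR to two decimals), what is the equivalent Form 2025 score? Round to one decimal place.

24.9

PR of 23.5 on Form 2024: 69.1 + (23.5 − 23)/(24 − 23) × (77.5 − 69.1) = 73.30
On Form 2025, PR 73.30 falls between score 24 (PR 57.6) and 25 (PR 75.3).
Interpolate: 24 + (73.30 − 57.6)/(75.3 − 57.6) × (25 − 24) = 24.9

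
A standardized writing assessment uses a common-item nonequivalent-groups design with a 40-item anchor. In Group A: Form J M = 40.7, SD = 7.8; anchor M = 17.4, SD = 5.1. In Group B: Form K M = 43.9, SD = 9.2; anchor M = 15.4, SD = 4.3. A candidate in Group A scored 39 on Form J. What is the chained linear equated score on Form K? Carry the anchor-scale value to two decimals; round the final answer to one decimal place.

Form J → anchor (Group A): v = (5.1/7.8)(39 − 40.7) + 17.4 = 16.29
anchor → Form K (Group B): y = (9.2/4.3)(16.29 − 15.4) + 43.9 = 45.8

45.8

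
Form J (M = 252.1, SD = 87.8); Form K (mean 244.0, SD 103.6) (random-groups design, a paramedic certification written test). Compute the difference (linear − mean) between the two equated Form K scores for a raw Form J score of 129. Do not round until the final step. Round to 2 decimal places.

-22.15

Mean-equated: 129 + (244.0 − 252.1) = 120.90
Linear-equated: (103.6/87.8)(129 − 252.1) + 244.0 = 98.748
Difference = 98.748 − 120.90 = -22.15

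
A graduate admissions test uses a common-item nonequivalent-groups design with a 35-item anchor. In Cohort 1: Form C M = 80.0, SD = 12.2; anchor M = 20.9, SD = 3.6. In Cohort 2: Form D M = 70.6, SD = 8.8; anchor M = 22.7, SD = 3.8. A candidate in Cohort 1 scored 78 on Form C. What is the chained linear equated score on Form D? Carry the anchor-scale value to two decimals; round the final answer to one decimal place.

65.1

Form C → anchor (Cohort 1): v = (3.6/12.2)(78 − 80.0) + 20.9 = 20.31
anchor → Form D (Cohort 2): y = (8.8/3.8)(20.31 − 22.7) + 70.6 = 65.1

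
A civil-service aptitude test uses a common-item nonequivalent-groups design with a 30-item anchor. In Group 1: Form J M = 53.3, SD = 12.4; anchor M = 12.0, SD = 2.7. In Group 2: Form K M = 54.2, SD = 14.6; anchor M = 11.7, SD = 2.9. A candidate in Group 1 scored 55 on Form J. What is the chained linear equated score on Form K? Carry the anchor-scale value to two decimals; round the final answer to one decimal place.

57.6

Form J → anchor (Group 1): v = (2.7/12.4)(55 − 53.3) + 12.0 = 12.37
anchor → Form K (Group 2): y = (14.6/2.9)(12.37 − 11.7) + 54.2 = 57.6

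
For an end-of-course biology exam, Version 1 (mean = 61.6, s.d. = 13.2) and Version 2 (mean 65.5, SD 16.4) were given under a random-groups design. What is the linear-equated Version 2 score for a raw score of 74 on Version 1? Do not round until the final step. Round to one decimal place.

80.9

Linear equating: y = (SD_Y/SD_X)(x − M_X) + M_Y
y = (16.4/13.2)(74 − 61.6) + 65.5
y = 1.242424 × 12.4 + 65.5 = 15.4061 + 65.5 = 80.9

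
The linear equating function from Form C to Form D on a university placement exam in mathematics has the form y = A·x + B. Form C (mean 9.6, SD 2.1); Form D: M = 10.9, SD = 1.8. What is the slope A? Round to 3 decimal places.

A = SD_Y / SD_X = 1.8 / 2.1 = 0.857

0.857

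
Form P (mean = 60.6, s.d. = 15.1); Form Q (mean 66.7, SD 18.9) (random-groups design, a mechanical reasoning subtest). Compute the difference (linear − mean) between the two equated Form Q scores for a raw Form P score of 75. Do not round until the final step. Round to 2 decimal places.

3.62

Mean-equated: 75 + (66.7 − 60.6) = 81.10
Linear-equated: (18.9/15.1)(75 − 60.6) + 66.7 = 84.724
Difference = 84.724 − 81.10 = 3.62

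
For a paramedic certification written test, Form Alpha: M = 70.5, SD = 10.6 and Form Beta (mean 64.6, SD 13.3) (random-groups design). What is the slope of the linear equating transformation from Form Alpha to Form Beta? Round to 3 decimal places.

A = SD_Y / SD_X = 13.3 / 10.6 = 1.255

1.255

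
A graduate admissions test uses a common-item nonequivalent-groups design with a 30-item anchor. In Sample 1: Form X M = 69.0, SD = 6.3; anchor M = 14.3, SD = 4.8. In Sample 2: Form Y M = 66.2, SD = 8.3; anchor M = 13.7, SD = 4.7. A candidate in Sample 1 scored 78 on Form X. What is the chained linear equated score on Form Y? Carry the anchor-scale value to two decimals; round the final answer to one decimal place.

79.4

Form X → anchor (Sample 1): v = (4.8/6.3)(78 − 69.0) + 14.3 = 21.16
anchor → Form Y (Sample 2): y = (8.3/4.7)(21.16 − 13.7) + 66.2 = 79.4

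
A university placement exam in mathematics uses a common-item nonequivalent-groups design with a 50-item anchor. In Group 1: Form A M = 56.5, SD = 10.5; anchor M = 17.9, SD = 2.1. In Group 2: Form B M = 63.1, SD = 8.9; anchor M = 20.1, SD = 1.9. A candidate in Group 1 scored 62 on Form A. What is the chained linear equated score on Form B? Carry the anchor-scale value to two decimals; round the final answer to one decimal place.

57.9

Form A → anchor (Group 1): v = (2.1/10.5)(62 − 56.5) + 17.9 = 19.00
anchor → Form B (Group 2): y = (8.9/1.9)(19.00 − 20.1) + 63.1 = 57.9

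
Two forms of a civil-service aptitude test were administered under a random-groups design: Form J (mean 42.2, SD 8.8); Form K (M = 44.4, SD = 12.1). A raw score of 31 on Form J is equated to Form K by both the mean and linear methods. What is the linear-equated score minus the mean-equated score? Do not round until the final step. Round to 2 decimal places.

Mean-equated: 31 + (44.4 − 42.2) = 33.20
Linear-equated: (12.1/8.8)(31 − 42.2) + 44.4 = 29.000
Difference = 29.000 − 33.20 = -4.20

-4.20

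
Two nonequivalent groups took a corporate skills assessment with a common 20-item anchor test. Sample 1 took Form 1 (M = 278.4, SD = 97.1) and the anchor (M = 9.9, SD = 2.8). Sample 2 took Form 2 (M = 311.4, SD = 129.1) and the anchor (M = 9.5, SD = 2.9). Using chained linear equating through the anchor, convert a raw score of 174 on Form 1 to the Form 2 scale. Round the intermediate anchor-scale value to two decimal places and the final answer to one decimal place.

195.2

Form 1 → anchor (Sample 1): v = (2.8/97.1)(174 − 278.4) + 9.9 = 6.89
anchor → Form 2 (Sample 2): y = (129.1/2.9)(6.89 − 9.5) + 311.4 = 195.2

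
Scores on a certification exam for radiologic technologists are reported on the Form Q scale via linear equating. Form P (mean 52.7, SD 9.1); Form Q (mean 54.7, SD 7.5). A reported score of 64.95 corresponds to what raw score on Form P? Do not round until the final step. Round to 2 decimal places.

Invert y = (SD_Y/SD_X)(x − M_X) + M_Y:
x = (SD_X/SD_Y)(y − M_Y) + M_X = (9.1/7.5)(64.95 − 54.7) + 52.7
x = 1.213333 × 10.250 + 52.7 = 65.14

65.14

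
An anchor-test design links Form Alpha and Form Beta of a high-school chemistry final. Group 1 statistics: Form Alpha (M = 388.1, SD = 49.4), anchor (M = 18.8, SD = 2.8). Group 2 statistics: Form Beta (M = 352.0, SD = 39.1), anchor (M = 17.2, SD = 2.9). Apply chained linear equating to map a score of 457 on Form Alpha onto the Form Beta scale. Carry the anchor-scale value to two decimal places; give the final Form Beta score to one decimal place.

Form Alpha → anchor (Group 1): v = (2.8/49.4)(457 − 388.1) + 18.8 = 22.71
anchor → Form Beta (Group 2): y = (39.1/2.9)(22.71 − 17.2) + 352.0 = 426.3

426.3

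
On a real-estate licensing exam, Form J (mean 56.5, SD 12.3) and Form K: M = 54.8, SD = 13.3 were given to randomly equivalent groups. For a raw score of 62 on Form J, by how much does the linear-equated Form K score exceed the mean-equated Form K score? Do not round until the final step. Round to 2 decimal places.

0.45

Mean-equated: 62 + (54.8 − 56.5) = 60.30
Linear-equated: (13.3/12.3)(62 − 56.5) + 54.8 = 60.747
Difference = 60.747 − 60.30 = 0.45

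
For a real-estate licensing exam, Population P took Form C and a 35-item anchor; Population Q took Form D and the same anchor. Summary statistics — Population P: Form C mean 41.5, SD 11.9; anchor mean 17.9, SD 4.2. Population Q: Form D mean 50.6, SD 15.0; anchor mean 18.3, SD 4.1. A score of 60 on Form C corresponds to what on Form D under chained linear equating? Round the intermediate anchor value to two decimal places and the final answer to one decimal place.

Form C → anchor (Population P): v = (4.2/11.9)(60 − 41.5) + 17.9 = 24.43
anchor → Form D (Population Q): y = (15.0/4.1)(24.43 − 18.3) + 50.6 = 73.0

73.0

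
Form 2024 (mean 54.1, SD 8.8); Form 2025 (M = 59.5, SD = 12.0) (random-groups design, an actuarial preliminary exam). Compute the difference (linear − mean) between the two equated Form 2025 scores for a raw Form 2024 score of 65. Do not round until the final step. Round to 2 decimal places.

3.96

Mean-equated: 65 + (59.5 − 54.1) = 70.40
Linear-equated: (12.0/8.8)(65 − 54.1) + 59.5 = 74.364
Difference = 74.364 − 70.40 = 3.96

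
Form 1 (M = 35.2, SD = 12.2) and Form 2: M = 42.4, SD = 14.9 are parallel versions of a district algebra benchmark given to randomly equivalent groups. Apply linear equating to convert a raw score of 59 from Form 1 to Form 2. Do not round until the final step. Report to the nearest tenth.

Linear equating: y = (SD_Y/SD_X)(x − M_X) + M_Y
y = (14.9/12.2)(59 − 35.2) + 42.4
y = 1.221311 × 23.8 + 42.4 = 29.0672 + 42.4 = 71.5

71.5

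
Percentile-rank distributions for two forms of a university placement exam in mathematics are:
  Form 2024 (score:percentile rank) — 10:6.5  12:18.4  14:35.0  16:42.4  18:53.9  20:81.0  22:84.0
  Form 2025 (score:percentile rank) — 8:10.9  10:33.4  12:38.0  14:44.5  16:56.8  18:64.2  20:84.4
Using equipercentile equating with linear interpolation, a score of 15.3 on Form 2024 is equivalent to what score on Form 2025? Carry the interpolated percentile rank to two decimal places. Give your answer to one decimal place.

PR of 15.3 on Form 2024: 35.0 + (15.3 − 14)/(16 − 14) × (42.4 − 35.0) = 39.81
On Form 2025, PR 39.81 falls between score 12 (PR 38.0) and 14 (PR 44.5).
Interpolate: 12 + (39.81 − 38.0)/(44.5 − 38.0) × (14 − 12) = 12.6

12.6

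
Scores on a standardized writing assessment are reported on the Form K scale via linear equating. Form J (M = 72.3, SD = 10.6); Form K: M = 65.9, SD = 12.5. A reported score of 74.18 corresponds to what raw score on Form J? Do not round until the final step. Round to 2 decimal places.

79.32

Invert y = (SD_Y/SD_X)(x − M_X) + M_Y:
x = (SD_X/SD_Y)(y − M_Y) + M_X = (10.6/12.5)(74.18 − 65.9) + 72.3
x = 0.848000 × 8.280 + 72.3 = 79.32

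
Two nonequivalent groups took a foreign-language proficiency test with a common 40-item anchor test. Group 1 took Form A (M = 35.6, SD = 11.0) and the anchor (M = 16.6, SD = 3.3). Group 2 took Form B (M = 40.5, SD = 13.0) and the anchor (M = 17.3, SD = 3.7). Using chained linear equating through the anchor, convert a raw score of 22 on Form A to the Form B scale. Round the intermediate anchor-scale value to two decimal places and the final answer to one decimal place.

Form A → anchor (Group 1): v = (3.3/11.0)(22 − 35.6) + 16.6 = 12.52
anchor → Form B (Group 2): y = (13.0/3.7)(12.52 − 17.3) + 40.5 = 23.7

23.7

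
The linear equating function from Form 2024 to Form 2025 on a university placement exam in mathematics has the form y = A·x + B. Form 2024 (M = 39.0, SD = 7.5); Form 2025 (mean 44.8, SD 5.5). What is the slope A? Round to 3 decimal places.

A = SD_Y / SD_X = 5.5 / 7.5 = 0.733

0.733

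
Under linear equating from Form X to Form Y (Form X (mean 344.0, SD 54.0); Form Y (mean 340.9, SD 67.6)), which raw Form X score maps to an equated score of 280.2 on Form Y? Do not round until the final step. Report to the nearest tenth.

Invert y = (SD_Y/SD_X)(x − M_X) + M_Y:
x = (SD_X/SD_Y)(y − M_Y) + M_X = (54.0/67.6)(280.2 − 340.9) + 344.0
x = 0.798817 × -60.700 + 344.0 = 295.5

295.5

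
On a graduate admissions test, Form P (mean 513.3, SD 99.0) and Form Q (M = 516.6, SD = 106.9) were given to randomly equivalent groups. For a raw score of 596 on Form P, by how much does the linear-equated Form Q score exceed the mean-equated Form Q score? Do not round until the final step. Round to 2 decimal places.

Mean-equated: 596 + (516.6 − 513.3) = 599.30
Linear-equated: (106.9/99.0)(596 − 513.3) + 516.6 = 605.899
Difference = 605.899 − 599.30 = 6.60

6.60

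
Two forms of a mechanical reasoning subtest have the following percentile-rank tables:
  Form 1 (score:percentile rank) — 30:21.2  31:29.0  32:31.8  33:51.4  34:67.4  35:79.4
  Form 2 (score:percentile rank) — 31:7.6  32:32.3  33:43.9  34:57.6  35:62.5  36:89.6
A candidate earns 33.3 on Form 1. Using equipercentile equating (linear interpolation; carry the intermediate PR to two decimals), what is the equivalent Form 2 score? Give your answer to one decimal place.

33.9

PR of 33.3 on Form 1: 51.4 + (33.3 − 33)/(34 − 33) × (67.4 − 51.4) = 56.20
On Form 2, PR 56.20 falls between score 33 (PR 43.9) and 34 (PR 57.6).
Interpolate: 33 + (56.20 − 43.9)/(57.6 − 43.9) × (34 − 33) = 33.9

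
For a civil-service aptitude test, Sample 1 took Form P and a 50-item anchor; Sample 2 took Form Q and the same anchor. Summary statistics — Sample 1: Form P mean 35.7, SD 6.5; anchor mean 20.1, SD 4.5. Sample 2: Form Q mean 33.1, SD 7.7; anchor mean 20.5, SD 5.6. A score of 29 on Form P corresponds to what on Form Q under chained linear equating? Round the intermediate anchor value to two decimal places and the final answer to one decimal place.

Form P → anchor (Sample 1): v = (4.5/6.5)(29 − 35.7) + 20.1 = 15.46
anchor → Form Q (Sample 2): y = (7.7/5.6)(15.46 − 20.5) + 33.1 = 26.2

26.2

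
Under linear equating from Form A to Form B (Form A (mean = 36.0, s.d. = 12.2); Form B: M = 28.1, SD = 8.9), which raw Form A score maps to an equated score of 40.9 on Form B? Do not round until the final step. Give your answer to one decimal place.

53.5

Invert y = (SD_Y/SD_X)(x − M_X) + M_Y:
x = (SD_X/SD_Y)(y − M_Y) + M_X = (12.2/8.9)(40.9 − 28.1) + 36.0
x = 1.370787 × 12.800 + 36.0 = 53.5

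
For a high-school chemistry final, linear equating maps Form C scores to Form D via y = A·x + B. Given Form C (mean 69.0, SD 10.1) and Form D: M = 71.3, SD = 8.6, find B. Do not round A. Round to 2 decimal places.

A = SD_Y / SD_X = 8.6 / 10.1 = 0.851485
B = M_Y − A·M_X = 71.3 − 0.851485 × 69.0 = 12.55

12.55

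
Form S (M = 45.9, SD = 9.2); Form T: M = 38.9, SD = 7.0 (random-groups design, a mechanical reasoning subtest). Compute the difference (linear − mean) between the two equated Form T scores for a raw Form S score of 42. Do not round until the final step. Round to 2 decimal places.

Mean-equated: 42 + (38.9 − 45.9) = 35.00
Linear-equated: (7.0/9.2)(42 − 45.9) + 38.9 = 35.933
Difference = 35.933 − 35.00 = 0.93

0.93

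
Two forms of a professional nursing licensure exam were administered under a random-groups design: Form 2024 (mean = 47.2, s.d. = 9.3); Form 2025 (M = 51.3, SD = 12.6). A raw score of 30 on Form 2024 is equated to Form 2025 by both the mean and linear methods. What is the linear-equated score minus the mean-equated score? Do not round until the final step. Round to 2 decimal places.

-6.10

Mean-equated: 30 + (51.3 − 47.2) = 34.10
Linear-equated: (12.6/9.3)(30 − 47.2) + 51.3 = 27.997
Difference = 27.997 − 34.10 = -6.10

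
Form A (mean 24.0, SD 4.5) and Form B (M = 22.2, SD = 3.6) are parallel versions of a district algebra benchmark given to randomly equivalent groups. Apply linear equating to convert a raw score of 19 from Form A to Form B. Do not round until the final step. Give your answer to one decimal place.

18.2

Linear equating: y = (SD_Y/SD_X)(x − M_X) + M_Y
y = (3.6/4.5)(19 − 24.0) + 22.2
y = 0.800000 × -5.0 + 22.2 = -4.0000 + 22.2 = 18.2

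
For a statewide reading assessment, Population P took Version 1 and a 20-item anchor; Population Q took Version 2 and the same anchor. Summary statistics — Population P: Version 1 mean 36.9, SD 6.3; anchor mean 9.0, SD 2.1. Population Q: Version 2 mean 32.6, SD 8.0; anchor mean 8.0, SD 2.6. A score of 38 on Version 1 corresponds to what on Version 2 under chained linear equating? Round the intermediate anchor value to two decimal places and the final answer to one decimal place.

36.8

Version 1 → anchor (Population P): v = (2.1/6.3)(38 − 36.9) + 9.0 = 9.37
anchor → Version 2 (Population Q): y = (8.0/2.6)(9.37 − 8.0) + 32.6 = 36.8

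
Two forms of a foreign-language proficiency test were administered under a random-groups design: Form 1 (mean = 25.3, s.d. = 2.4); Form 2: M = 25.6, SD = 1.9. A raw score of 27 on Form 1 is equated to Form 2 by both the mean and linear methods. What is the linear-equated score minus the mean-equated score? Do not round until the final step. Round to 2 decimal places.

-0.35

Mean-equated: 27 + (25.6 − 25.3) = 27.30
Linear-equated: (1.9/2.4)(27 − 25.3) + 25.6 = 26.946
Difference = 26.946 − 27.30 = -0.35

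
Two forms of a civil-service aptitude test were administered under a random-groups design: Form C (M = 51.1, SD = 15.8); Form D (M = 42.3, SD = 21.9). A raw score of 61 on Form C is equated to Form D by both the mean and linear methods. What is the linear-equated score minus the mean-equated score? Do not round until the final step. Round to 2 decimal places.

Mean-equated: 61 + (42.3 − 51.1) = 52.20
Linear-equated: (21.9/15.8)(61 − 51.1) + 42.3 = 56.022
Difference = 56.022 − 52.20 = 3.82

3.82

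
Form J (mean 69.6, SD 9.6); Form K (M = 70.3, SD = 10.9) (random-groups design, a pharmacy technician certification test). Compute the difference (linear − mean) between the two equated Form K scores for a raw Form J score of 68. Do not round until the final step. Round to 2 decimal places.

Mean-equated: 68 + (70.3 − 69.6) = 68.70
Linear-equated: (10.9/9.6)(68 − 69.6) + 70.3 = 68.483
Difference = 68.483 − 68.70 = -0.22

-0.22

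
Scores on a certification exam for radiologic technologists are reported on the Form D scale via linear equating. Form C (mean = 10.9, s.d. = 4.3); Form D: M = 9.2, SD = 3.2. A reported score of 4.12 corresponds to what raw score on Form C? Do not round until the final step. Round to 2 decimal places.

Invert y = (SD_Y/SD_X)(x − M_X) + M_Y:
x = (SD_X/SD_Y)(y − M_Y) + M_X = (4.3/3.2)(4.12 − 9.2) + 10.9
x = 1.343750 × -5.080 + 10.9 = 4.07

4.07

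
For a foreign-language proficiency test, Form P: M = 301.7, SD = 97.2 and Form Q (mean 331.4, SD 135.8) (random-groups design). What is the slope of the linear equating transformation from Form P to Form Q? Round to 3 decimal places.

A = SD_Y / SD_X = 135.8 / 97.2 = 1.397

1.397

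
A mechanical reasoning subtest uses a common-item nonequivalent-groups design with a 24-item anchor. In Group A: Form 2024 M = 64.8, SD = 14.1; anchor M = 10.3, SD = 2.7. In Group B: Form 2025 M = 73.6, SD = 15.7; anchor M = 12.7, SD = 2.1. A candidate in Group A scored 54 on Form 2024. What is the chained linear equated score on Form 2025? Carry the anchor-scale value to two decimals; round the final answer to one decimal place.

Form 2024 → anchor (Group A): v = (2.7/14.1)(54 − 64.8) + 10.3 = 8.23
anchor → Form 2025 (Group B): y = (15.7/2.1)(8.23 − 12.7) + 73.6 = 40.2

40.2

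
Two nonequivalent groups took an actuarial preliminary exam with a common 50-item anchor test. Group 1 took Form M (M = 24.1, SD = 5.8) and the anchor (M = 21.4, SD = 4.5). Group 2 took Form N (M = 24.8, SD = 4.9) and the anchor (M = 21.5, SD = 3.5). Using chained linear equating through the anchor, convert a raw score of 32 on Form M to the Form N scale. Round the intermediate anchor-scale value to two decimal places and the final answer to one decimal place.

33.2

Form M → anchor (Group 1): v = (4.5/5.8)(32 − 24.1) + 21.4 = 27.53
anchor → Form N (Group 2): y = (4.9/3.5)(27.53 − 21.5) + 24.8 = 33.2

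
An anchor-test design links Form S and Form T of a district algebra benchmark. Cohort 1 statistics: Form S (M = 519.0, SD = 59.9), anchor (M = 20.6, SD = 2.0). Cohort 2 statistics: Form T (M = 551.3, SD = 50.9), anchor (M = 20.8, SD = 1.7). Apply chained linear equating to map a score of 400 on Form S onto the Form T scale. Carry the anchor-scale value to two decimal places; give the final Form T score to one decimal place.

426.4

Form S → anchor (Cohort 1): v = (2.0/59.9)(400 − 519.0) + 20.6 = 16.63
anchor → Form T (Cohort 2): y = (50.9/1.7)(16.63 − 20.8) + 551.3 = 426.4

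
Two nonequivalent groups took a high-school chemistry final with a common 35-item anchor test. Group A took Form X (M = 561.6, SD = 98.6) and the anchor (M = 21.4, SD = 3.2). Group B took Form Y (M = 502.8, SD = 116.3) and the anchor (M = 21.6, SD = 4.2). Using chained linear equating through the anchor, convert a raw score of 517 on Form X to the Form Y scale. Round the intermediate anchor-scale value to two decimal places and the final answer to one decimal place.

Form X → anchor (Group A): v = (3.2/98.6)(517 − 561.6) + 21.4 = 19.95
anchor → Form Y (Group B): y = (116.3/4.2)(19.95 − 21.6) + 502.8 = 457.1

457.1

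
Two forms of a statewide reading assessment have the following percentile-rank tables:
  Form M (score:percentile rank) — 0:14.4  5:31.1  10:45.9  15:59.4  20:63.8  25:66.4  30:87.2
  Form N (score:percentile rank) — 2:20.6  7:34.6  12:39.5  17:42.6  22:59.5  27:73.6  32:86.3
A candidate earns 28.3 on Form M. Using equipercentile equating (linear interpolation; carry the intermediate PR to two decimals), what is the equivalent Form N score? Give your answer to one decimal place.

29.6

PR of 28.3 on Form M: 66.4 + (28.3 − 25)/(30 − 25) × (87.2 − 66.4) = 80.13
On Form N, PR 80.13 falls between score 27 (PR 73.6) and 32 (PR 86.3).
Interpolate: 27 + (80.13 − 73.6)/(86.3 − 73.6) × (32 − 27) = 29.6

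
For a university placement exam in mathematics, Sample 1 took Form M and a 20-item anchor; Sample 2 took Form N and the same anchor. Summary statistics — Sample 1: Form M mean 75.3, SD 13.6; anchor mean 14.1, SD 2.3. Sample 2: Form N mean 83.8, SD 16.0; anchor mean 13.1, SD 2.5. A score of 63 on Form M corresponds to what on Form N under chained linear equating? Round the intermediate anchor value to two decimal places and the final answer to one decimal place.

76.9

Form M → anchor (Sample 1): v = (2.3/13.6)(63 − 75.3) + 14.1 = 12.02
anchor → Form N (Sample 2): y = (16.0/2.5)(12.02 − 13.1) + 83.8 = 76.9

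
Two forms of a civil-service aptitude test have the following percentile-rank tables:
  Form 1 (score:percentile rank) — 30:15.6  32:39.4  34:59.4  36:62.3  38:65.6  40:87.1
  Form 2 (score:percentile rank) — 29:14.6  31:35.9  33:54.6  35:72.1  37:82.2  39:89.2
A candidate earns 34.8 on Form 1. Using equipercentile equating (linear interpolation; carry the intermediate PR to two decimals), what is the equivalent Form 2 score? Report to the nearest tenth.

33.7

PR of 34.8 on Form 1: 59.4 + (34.8 − 34)/(36 − 34) × (62.3 − 59.4) = 60.56
On Form 2, PR 60.56 falls between score 33 (PR 54.6) and 35 (PR 72.1).
Interpolate: 33 + (60.56 − 54.6)/(72.1 − 54.6) × (35 − 33) = 33.7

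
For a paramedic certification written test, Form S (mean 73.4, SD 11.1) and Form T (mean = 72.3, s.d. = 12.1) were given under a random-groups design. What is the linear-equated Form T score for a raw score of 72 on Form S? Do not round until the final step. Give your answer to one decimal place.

Linear equating: y = (SD_Y/SD_X)(x − M_X) + M_Y
y = (12.1/11.1)(72 − 73.4) + 72.3
y = 1.090090 × -1.4 + 72.3 = -1.5261 + 72.3 = 70.8

70.8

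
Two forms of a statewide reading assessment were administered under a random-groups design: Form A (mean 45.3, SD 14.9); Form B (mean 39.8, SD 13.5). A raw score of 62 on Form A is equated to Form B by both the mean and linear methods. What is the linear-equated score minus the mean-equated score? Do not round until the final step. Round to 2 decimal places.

Mean-equated: 62 + (39.8 − 45.3) = 56.50
Linear-equated: (13.5/14.9)(62 − 45.3) + 39.8 = 54.931
Difference = 54.931 − 56.50 = -1.57

-1.57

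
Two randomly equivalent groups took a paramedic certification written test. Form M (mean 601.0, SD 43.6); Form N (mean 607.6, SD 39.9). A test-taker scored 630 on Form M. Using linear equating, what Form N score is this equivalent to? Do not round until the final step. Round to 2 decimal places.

634.14

Linear equating: y = (SD_Y/SD_X)(x − M_X) + M_Y
y = (39.9/43.6)(630 − 601.0) + 607.6
y = 0.915138 × 29.0 + 607.6 = 26.5390 + 607.6 = 634.14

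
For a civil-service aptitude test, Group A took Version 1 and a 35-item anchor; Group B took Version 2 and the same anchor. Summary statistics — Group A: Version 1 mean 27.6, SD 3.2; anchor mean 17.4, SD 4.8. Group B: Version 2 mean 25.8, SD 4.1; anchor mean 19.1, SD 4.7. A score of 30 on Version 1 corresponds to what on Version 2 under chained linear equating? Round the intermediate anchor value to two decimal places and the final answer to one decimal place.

27.5

Version 1 → anchor (Group A): v = (4.8/3.2)(30 − 27.6) + 17.4 = 21.00
anchor → Version 2 (Group B): y = (4.1/4.7)(21.00 − 19.1) + 25.8 = 27.5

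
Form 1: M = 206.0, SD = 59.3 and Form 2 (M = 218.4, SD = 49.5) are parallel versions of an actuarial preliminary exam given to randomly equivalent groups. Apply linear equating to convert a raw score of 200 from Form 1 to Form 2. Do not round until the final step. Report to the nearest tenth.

Linear equating: y = (SD_Y/SD_X)(x − M_X) + M_Y
y = (49.5/59.3)(200 − 206.0) + 218.4
y = 0.834739 × -6.0 + 218.4 = -5.0084 + 218.4 = 213.4

213.4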